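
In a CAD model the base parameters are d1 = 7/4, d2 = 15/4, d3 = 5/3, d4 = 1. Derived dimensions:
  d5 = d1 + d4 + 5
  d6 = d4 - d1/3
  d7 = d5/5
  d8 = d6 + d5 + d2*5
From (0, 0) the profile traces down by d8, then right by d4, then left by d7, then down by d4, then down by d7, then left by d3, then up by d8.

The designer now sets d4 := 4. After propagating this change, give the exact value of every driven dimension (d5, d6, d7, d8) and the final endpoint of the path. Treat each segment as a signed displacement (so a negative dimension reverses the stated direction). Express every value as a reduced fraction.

Apply edit: d4 := 4
  d5 = d1 + d4 + 5 = 43/4
  d6 = d4 - d1/3 = 41/12
  d7 = d5/5 = 43/20
  d8 = d6 + d5 + d2*5 = 395/12
Walk from origin (0, 0):
  seg 1: down by d8 = 395/12 → (0, -395/12)
  seg 2: right by d4 = 4 → (4, -395/12)
  seg 3: left by d7 = 43/20 → (37/20, -395/12)
  seg 4: down by d4 = 4 → (37/20, -443/12)
  seg 5: down by d7 = 43/20 → (37/20, -586/15)
  seg 6: left by d3 = 5/3 → (11/60, -586/15)
  seg 7: up by d8 = 395/12 → (11/60, -123/20)

d5 = 43/4
d6 = 41/12
d7 = 43/20
d8 = 395/12
endpoint = (11/60, -123/20)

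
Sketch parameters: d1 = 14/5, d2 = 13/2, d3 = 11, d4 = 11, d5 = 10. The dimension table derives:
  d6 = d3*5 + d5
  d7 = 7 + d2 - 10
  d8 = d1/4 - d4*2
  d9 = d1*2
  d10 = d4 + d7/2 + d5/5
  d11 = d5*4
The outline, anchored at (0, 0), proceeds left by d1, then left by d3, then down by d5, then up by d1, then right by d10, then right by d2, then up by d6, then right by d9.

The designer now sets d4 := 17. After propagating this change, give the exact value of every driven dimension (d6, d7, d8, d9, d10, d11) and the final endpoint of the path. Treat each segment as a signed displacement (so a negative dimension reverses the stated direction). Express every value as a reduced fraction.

Apply edit: d4 := 17
  d6 = d3*5 + d5 = 65
  d7 = 7 + d2 - 10 = 7/2
  d8 = d1/4 - d4*2 = -333/10
  d9 = d1*2 = 28/5
  d10 = d4 + d7/2 + d5/5 = 83/4
  d11 = d5*4 = 40
Walk from origin (0, 0):
  seg 1: left by d1 = 14/5 → (-14/5, 0)
  seg 2: left by d3 = 11 → (-69/5, 0)
  seg 3: down by d5 = 10 → (-69/5, -10)
  seg 4: up by d1 = 14/5 → (-69/5, -36/5)
  seg 5: right by d10 = 83/4 → (139/20, -36/5)
  seg 6: right by d2 = 13/2 → (269/20, -36/5)
  seg 7: up by d6 = 65 → (269/20, 289/5)
  seg 8: right by d9 = 28/5 → (381/20, 289/5)

d6 = 65
d7 = 7/2
d8 = -333/10
d9 = 28/5
d10 = 83/4
d11 = 40
endpoint = (381/20, 289/5)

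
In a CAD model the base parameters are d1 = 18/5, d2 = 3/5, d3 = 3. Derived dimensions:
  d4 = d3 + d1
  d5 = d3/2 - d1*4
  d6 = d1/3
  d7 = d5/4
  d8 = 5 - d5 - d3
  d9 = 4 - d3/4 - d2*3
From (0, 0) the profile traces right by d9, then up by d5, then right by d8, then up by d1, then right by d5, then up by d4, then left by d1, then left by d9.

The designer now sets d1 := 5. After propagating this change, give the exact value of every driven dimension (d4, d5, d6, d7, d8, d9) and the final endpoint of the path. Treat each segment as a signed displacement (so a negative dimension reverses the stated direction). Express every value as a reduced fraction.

Apply edit: d1 := 5
  d4 = d3 + d1 = 8
  d5 = d3/2 - d1*4 = -37/2
  d6 = d1/3 = 5/3
  d7 = d5/4 = -37/8
  d8 = 5 - d5 - d3 = 41/2
  d9 = 4 - d3/4 - d2*3 = 29/20
Walk from origin (0, 0):
  seg 1: right by d9 = 29/20 → (29/20, 0)
  seg 2: up by d5 = -37/2 → (29/20, -37/2)
  seg 3: right by d8 = 41/2 → (439/20, -37/2)
  seg 4: up by d1 = 5 → (439/20, -27/2)
  seg 5: right by d5 = -37/2 → (69/20, -27/2)
  seg 6: up by d4 = 8 → (69/20, -11/2)
  seg 7: left by d1 = 5 → (-31/20, -11/2)
  seg 8: left by d9 = 29/20 → (-3, -11/2)

d4 = 8
d5 = -37/2
d6 = 5/3
d7 = -37/8
d8 = 41/2
d9 = 29/20
endpoint = (-3, -11/2)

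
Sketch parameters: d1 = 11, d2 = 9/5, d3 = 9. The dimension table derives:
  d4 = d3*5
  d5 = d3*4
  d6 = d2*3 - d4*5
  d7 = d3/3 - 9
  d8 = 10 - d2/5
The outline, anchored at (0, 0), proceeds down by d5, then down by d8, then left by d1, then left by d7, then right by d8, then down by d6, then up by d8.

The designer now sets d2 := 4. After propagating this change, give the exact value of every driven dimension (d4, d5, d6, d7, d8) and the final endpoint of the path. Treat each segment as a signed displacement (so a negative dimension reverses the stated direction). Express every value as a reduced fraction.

Apply edit: d2 := 4
  d4 = d3*5 = 45
  d5 = d3*4 = 36
  d6 = d2*3 - d4*5 = -213
  d7 = d3/3 - 9 = -6
  d8 = 10 - d2/5 = 46/5
Walk from origin (0, 0):
  seg 1: down by d5 = 36 → (0, -36)
  seg 2: down by d8 = 46/5 → (0, -226/5)
  seg 3: left by d1 = 11 → (-11, -226/5)
  seg 4: left by d7 = -6 → (-5, -226/5)
  seg 5: right by d8 = 46/5 → (21/5, -226/5)
  seg 6: down by d6 = -213 → (21/5, 839/5)
  seg 7: up by d8 = 46/5 → (21/5, 177)

d4 = 45
d5 = 36
d6 = -213
d7 = -6
d8 = 46/5
endpoint = (21/5, 177)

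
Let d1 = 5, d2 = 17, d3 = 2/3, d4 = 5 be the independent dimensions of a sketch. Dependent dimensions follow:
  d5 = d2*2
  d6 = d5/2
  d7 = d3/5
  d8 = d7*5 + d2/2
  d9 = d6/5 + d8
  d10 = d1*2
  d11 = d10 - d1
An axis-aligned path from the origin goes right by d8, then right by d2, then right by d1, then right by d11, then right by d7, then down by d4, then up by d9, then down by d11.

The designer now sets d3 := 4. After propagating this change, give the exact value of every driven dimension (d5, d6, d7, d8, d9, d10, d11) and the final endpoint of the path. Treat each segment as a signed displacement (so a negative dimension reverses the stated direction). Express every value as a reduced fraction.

Apply edit: d3 := 4
  d5 = d2*2 = 34
  d6 = d5/2 = 17
  d7 = d3/5 = 4/5
  d8 = d7*5 + d2/2 = 25/2
  d9 = d6/5 + d8 = 159/10
  d10 = d1*2 = 10
  d11 = d10 - d1 = 5
Walk from origin (0, 0):
  seg 1: right by d8 = 25/2 → (25/2, 0)
  seg 2: right by d2 = 17 → (59/2, 0)
  seg 3: right by d1 = 5 → (69/2, 0)
  seg 4: right by d11 = 5 → (79/2, 0)
  seg 5: right by d7 = 4/5 → (403/10, 0)
  seg 6: down by d4 = 5 → (403/10, -5)
  seg 7: up by d9 = 159/10 → (403/10, 109/10)
  seg 8: down by d11 = 5 → (403/10, 59/10)

d5 = 34
d6 = 17
d7 = 4/5
d8 = 25/2
d9 = 159/10
d10 = 10
d11 = 5
endpoint = (403/10, 59/10)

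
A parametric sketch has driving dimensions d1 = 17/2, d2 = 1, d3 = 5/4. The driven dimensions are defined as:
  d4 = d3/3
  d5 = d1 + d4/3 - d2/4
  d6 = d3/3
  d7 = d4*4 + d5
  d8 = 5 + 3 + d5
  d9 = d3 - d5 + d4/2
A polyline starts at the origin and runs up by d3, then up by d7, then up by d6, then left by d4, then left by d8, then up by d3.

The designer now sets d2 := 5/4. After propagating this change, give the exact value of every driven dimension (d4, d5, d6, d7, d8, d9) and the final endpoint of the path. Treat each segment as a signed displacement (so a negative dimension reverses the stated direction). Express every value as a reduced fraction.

d4 = 5/12
d5 = 1199/144
d6 = 5/12
d7 = 1439/144
d8 = 2351/144
d9 = -989/144
endpoint = (-2411/144, 1859/144)

Apply edit: d2 := 5/4
  d4 = d3/3 = 5/12
  d5 = d1 + d4/3 - d2/4 = 1199/144
  d6 = d3/3 = 5/12
  d7 = d4*4 + d5 = 1439/144
  d8 = 5 + 3 + d5 = 2351/144
  d9 = d3 - d5 + d4/2 = -989/144
Walk from origin (0, 0):
  seg 1: up by d3 = 5/4 → (0, 5/4)
  seg 2: up by d7 = 1439/144 → (0, 1619/144)
  seg 3: up by d6 = 5/12 → (0, 1679/144)
  seg 4: left by d4 = 5/12 → (-5/12, 1679/144)
  seg 5: left by d8 = 2351/144 → (-2411/144, 1679/144)
  seg 6: up by d3 = 5/4 → (-2411/144, 1859/144)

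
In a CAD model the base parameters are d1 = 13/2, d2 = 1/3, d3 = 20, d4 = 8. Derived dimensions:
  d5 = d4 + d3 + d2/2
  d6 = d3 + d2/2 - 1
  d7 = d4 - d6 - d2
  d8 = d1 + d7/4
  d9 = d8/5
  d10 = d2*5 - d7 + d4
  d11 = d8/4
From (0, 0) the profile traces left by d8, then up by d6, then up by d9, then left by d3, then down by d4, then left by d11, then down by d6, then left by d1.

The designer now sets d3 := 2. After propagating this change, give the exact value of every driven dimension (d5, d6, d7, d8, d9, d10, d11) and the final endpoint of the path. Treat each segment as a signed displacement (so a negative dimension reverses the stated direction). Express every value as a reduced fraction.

Apply edit: d3 := 2
  d5 = d4 + d3 + d2/2 = 61/6
  d6 = d3 + d2/2 - 1 = 7/6
  d7 = d4 - d6 - d2 = 13/2
  d8 = d1 + d7/4 = 65/8
  d9 = d8/5 = 13/8
  d10 = d2*5 - d7 + d4 = 19/6
  d11 = d8/4 = 65/32
Walk from origin (0, 0):
  seg 1: left by d8 = 65/8 → (-65/8, 0)
  seg 2: up by d6 = 7/6 → (-65/8, 7/6)
  seg 3: up by d9 = 13/8 → (-65/8, 67/24)
  seg 4: left by d3 = 2 → (-81/8, 67/24)
  seg 5: down by d4 = 8 → (-81/8, -125/24)
  seg 6: left by d11 = 65/32 → (-389/32, -125/24)
  seg 7: down by d6 = 7/6 → (-389/32, -51/8)
  seg 8: left by d1 = 13/2 → (-597/32, -51/8)

d5 = 61/6
d6 = 7/6
d7 = 13/2
d8 = 65/8
d9 = 13/8
d10 = 19/6
d11 = 65/32
endpoint = (-597/32, -51/8)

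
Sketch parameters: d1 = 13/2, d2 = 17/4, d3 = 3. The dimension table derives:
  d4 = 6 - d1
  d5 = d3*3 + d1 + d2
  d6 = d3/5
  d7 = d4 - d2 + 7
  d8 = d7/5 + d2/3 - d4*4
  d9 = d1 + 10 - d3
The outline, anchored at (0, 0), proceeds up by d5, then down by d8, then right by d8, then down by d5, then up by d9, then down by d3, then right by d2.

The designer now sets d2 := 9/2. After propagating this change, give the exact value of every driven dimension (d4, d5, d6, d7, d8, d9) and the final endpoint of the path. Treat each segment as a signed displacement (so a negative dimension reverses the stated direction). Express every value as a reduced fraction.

d4 = -1/2
d5 = 20
d6 = 3/5
d7 = 2
d8 = 39/10
d9 = 27/2
endpoint = (42/5, 33/5)

Apply edit: d2 := 9/2
  d4 = 6 - d1 = -1/2
  d5 = d3*3 + d1 + d2 = 20
  d6 = d3/5 = 3/5
  d7 = d4 - d2 + 7 = 2
  d8 = d7/5 + d2/3 - d4*4 = 39/10
  d9 = d1 + 10 - d3 = 27/2
Walk from origin (0, 0):
  seg 1: up by d5 = 20 → (0, 20)
  seg 2: down by d8 = 39/10 → (0, 161/10)
  seg 3: right by d8 = 39/10 → (39/10, 161/10)
  seg 4: down by d5 = 20 → (39/10, -39/10)
  seg 5: up by d9 = 27/2 → (39/10, 48/5)
  seg 6: down by d3 = 3 → (39/10, 33/5)
  seg 7: right by d2 = 9/2 → (42/5, 33/5)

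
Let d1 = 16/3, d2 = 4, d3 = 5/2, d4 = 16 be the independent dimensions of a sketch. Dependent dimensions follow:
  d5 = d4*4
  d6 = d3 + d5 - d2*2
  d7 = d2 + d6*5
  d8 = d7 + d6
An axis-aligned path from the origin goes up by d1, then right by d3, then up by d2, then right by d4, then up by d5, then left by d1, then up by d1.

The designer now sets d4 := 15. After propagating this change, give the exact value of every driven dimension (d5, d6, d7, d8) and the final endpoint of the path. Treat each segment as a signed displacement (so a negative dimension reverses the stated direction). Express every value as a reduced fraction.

Apply edit: d4 := 15
  d5 = d4*4 = 60
  d6 = d3 + d5 - d2*2 = 109/2
  d7 = d2 + d6*5 = 553/2
  d8 = d7 + d6 = 331
Walk from origin (0, 0):
  seg 1: up by d1 = 16/3 → (0, 16/3)
  seg 2: right by d3 = 5/2 → (5/2, 16/3)
  seg 3: up by d2 = 4 → (5/2, 28/3)
  seg 4: right by d4 = 15 → (35/2, 28/3)
  seg 5: up by d5 = 60 → (35/2, 208/3)
  seg 6: left by d1 = 16/3 → (73/6, 208/3)
  seg 7: up by d1 = 16/3 → (73/6, 224/3)

d5 = 60
d6 = 109/2
d7 = 553/2
d8 = 331
endpoint = (73/6, 224/3)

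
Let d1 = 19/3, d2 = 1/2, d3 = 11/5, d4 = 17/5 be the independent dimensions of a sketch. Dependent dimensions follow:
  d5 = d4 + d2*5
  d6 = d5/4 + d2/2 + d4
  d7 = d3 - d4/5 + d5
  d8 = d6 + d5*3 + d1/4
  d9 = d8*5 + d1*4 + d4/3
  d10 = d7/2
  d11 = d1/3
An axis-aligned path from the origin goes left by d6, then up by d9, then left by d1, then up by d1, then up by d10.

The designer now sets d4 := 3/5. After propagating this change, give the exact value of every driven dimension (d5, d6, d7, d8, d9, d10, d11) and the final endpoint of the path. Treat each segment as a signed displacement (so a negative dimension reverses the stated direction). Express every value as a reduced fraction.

Apply edit: d4 := 3/5
  d5 = d4 + d2*5 = 31/10
  d6 = d5/4 + d2/2 + d4 = 13/8
  d7 = d3 - d4/5 + d5 = 259/50
  d8 = d6 + d5*3 + d1/4 = 1501/120
  d9 = d8*5 + d1*4 + d4/3 = 3523/40
  d10 = d7/2 = 259/100
  d11 = d1/3 = 19/9
Walk from origin (0, 0):
  seg 1: left by d6 = 13/8 → (-13/8, 0)
  seg 2: up by d9 = 3523/40 → (-13/8, 3523/40)
  seg 3: left by d1 = 19/3 → (-191/24, 3523/40)
  seg 4: up by d1 = 19/3 → (-191/24, 11329/120)
  seg 5: up by d10 = 259/100 → (-191/24, 58199/600)

d5 = 31/10
d6 = 13/8
d7 = 259/50
d8 = 1501/120
d9 = 3523/40
d10 = 259/100
d11 = 19/9
endpoint = (-191/24, 58199/600)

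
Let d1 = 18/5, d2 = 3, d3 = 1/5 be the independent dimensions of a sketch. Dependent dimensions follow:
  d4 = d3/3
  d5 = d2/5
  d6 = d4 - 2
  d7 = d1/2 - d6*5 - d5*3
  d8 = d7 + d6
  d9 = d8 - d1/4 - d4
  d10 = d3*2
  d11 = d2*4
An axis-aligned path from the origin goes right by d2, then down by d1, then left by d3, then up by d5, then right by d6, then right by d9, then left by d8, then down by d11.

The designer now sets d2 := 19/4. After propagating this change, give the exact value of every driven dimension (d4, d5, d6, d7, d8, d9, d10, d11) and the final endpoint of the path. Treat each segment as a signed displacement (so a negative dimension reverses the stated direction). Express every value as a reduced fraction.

d4 = 1/15
d5 = 19/20
d6 = -29/15
d7 = 517/60
d8 = 401/60
d9 = 343/60
d10 = 2/5
d11 = 19
endpoint = (33/20, -433/20)

Apply edit: d2 := 19/4
  d4 = d3/3 = 1/15
  d5 = d2/5 = 19/20
  d6 = d4 - 2 = -29/15
  d7 = d1/2 - d6*5 - d5*3 = 517/60
  d8 = d7 + d6 = 401/60
  d9 = d8 - d1/4 - d4 = 343/60
  d10 = d3*2 = 2/5
  d11 = d2*4 = 19
Walk from origin (0, 0):
  seg 1: right by d2 = 19/4 → (19/4, 0)
  seg 2: down by d1 = 18/5 → (19/4, -18/5)
  seg 3: left by d3 = 1/5 → (91/20, -18/5)
  seg 4: up by d5 = 19/20 → (91/20, -53/20)
  seg 5: right by d6 = -29/15 → (157/60, -53/20)
  seg 6: right by d9 = 343/60 → (25/3, -53/20)
  seg 7: left by d8 = 401/60 → (33/20, -53/20)
  seg 8: down by d11 = 19 → (33/20, -433/20)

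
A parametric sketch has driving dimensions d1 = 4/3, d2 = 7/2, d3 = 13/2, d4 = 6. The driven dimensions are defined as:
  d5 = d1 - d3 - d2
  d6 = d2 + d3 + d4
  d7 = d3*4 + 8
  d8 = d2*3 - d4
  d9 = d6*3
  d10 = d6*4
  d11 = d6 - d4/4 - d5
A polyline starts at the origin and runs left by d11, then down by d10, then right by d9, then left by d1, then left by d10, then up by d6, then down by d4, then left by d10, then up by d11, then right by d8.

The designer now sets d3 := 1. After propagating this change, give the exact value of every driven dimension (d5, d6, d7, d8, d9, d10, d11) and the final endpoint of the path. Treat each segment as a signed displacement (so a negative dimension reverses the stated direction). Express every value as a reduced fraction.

d5 = -19/6
d6 = 21/2
d7 = 12
d8 = 9/2
d9 = 63/2
d10 = 42
d11 = 73/6
endpoint = (-123/2, -76/3)

Apply edit: d3 := 1
  d5 = d1 - d3 - d2 = -19/6
  d6 = d2 + d3 + d4 = 21/2
  d7 = d3*4 + 8 = 12
  d8 = d2*3 - d4 = 9/2
  d9 = d6*3 = 63/2
  d10 = d6*4 = 42
  d11 = d6 - d4/4 - d5 = 73/6
Walk from origin (0, 0):
  seg 1: left by d11 = 73/6 → (-73/6, 0)
  seg 2: down by d10 = 42 → (-73/6, -42)
  seg 3: right by d9 = 63/2 → (58/3, -42)
  seg 4: left by d1 = 4/3 → (18, -42)
  seg 5: left by d10 = 42 → (-24, -42)
  seg 6: up by d6 = 21/2 → (-24, -63/2)
  seg 7: down by d4 = 6 → (-24, -75/2)
  seg 8: left by d10 = 42 → (-66, -75/2)
  seg 9: up by d11 = 73/6 → (-66, -76/3)
  seg 10: right by d8 = 9/2 → (-123/2, -76/3)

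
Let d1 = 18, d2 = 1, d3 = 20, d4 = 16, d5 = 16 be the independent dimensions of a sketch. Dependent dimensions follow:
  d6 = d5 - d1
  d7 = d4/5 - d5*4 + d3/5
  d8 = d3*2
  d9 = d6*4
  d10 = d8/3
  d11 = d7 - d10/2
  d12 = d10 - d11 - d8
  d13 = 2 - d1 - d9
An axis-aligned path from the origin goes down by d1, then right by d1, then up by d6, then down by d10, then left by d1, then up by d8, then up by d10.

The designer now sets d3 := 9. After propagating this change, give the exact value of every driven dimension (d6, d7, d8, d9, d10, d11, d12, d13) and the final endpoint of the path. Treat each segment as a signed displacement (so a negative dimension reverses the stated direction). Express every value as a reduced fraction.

Apply edit: d3 := 9
  d6 = d5 - d1 = -2
  d7 = d4/5 - d5*4 + d3/5 = -59
  d8 = d3*2 = 18
  d9 = d6*4 = -8
  d10 = d8/3 = 6
  d11 = d7 - d10/2 = -62
  d12 = d10 - d11 - d8 = 50
  d13 = 2 - d1 - d9 = -8
Walk from origin (0, 0):
  seg 1: down by d1 = 18 → (0, -18)
  seg 2: right by d1 = 18 → (18, -18)
  seg 3: up by d6 = -2 → (18, -20)
  seg 4: down by d10 = 6 → (18, -26)
  seg 5: left by d1 = 18 → (0, -26)
  seg 6: up by d8 = 18 → (0, -8)
  seg 7: up by d10 = 6 → (0, -2)

d6 = -2
d7 = -59
d8 = 18
d9 = -8
d10 = 6
d11 = -62
d12 = 50
d13 = -8
endpoint = (0, -2)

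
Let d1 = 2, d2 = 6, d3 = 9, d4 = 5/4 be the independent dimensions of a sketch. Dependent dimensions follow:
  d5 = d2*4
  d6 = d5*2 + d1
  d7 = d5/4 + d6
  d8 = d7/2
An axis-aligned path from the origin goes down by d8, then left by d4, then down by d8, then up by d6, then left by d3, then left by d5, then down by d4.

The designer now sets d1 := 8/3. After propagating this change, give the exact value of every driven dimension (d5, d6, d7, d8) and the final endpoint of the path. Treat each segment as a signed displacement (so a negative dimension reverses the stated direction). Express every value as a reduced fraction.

d5 = 24
d6 = 152/3
d7 = 170/3
d8 = 85/3
endpoint = (-137/4, -29/4)

Apply edit: d1 := 8/3
  d5 = d2*4 = 24
  d6 = d5*2 + d1 = 152/3
  d7 = d5/4 + d6 = 170/3
  d8 = d7/2 = 85/3
Walk from origin (0, 0):
  seg 1: down by d8 = 85/3 → (0, -85/3)
  seg 2: left by d4 = 5/4 → (-5/4, -85/3)
  seg 3: down by d8 = 85/3 → (-5/4, -170/3)
  seg 4: up by d6 = 152/3 → (-5/4, -6)
  seg 5: left by d3 = 9 → (-41/4, -6)
  seg 6: left by d5 = 24 → (-137/4, -6)
  seg 7: down by d4 = 5/4 → (-137/4, -29/4)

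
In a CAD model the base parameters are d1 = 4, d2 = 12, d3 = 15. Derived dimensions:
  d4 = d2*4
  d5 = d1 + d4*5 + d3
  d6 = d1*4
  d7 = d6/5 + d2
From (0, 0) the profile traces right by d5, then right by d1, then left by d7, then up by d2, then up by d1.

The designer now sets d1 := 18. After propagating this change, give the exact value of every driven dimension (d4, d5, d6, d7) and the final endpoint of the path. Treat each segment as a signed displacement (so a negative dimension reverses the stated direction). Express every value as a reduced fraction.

Apply edit: d1 := 18
  d4 = d2*4 = 48
  d5 = d1 + d4*5 + d3 = 273
  d6 = d1*4 = 72
  d7 = d6/5 + d2 = 132/5
Walk from origin (0, 0):
  seg 1: right by d5 = 273 → (273, 0)
  seg 2: right by d1 = 18 → (291, 0)
  seg 3: left by d7 = 132/5 → (1323/5, 0)
  seg 4: up by d2 = 12 → (1323/5, 12)
  seg 5: up by d1 = 18 → (1323/5, 30)

d4 = 48
d5 = 273
d6 = 72
d7 = 132/5
endpoint = (1323/5, 30)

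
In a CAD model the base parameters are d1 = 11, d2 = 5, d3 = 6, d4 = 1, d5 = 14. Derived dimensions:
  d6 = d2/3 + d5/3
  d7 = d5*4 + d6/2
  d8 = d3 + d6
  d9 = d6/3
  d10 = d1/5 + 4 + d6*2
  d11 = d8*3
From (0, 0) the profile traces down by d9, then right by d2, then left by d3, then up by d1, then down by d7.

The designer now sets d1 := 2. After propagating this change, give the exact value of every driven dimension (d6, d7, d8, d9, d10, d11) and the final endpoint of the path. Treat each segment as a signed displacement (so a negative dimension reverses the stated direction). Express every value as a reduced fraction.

Apply edit: d1 := 2
  d6 = d2/3 + d5/3 = 19/3
  d7 = d5*4 + d6/2 = 355/6
  d8 = d3 + d6 = 37/3
  d9 = d6/3 = 19/9
  d10 = d1/5 + 4 + d6*2 = 256/15
  d11 = d8*3 = 37
Walk from origin (0, 0):
  seg 1: down by d9 = 19/9 → (0, -19/9)
  seg 2: right by d2 = 5 → (5, -19/9)
  seg 3: left by d3 = 6 → (-1, -19/9)
  seg 4: up by d1 = 2 → (-1, -1/9)
  seg 5: down by d7 = 355/6 → (-1, -1067/18)

d6 = 19/3
d7 = 355/6
d8 = 37/3
d9 = 19/9
d10 = 256/15
d11 = 37
endpoint = (-1, -1067/18)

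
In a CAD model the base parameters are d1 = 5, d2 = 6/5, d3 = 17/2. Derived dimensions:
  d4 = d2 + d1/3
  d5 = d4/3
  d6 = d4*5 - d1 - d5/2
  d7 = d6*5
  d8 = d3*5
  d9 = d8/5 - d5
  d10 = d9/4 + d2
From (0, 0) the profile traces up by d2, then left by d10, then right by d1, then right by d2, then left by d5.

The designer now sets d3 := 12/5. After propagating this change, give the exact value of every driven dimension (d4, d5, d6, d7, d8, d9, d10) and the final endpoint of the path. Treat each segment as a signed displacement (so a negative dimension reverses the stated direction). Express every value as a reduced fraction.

d4 = 43/15
d5 = 43/45
d6 = 797/90
d7 = 797/18
d8 = 12
d9 = 13/9
d10 = 281/180
endpoint = (221/60, 6/5)

Apply edit: d3 := 12/5
  d4 = d2 + d1/3 = 43/15
  d5 = d4/3 = 43/45
  d6 = d4*5 - d1 - d5/2 = 797/90
  d7 = d6*5 = 797/18
  d8 = d3*5 = 12
  d9 = d8/5 - d5 = 13/9
  d10 = d9/4 + d2 = 281/180
Walk from origin (0, 0):
  seg 1: up by d2 = 6/5 → (0, 6/5)
  seg 2: left by d10 = 281/180 → (-281/180, 6/5)
  seg 3: right by d1 = 5 → (619/180, 6/5)
  seg 4: right by d2 = 6/5 → (167/36, 6/5)
  seg 5: left by d5 = 43/45 → (221/60, 6/5)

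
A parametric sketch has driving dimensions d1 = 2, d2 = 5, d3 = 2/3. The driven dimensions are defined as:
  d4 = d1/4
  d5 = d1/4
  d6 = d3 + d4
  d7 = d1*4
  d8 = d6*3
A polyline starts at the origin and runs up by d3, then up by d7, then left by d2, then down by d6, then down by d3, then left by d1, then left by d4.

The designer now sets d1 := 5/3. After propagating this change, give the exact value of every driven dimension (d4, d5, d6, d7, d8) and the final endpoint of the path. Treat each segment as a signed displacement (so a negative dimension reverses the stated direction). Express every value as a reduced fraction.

Apply edit: d1 := 5/3
  d4 = d1/4 = 5/12
  d5 = d1/4 = 5/12
  d6 = d3 + d4 = 13/12
  d7 = d1*4 = 20/3
  d8 = d6*3 = 13/4
Walk from origin (0, 0):
  seg 1: up by d3 = 2/3 → (0, 2/3)
  seg 2: up by d7 = 20/3 → (0, 22/3)
  seg 3: left by d2 = 5 → (-5, 22/3)
  seg 4: down by d6 = 13/12 → (-5, 25/4)
  seg 5: down by d3 = 2/3 → (-5, 67/12)
  seg 6: left by d1 = 5/3 → (-20/3, 67/12)
  seg 7: left by d4 = 5/12 → (-85/12, 67/12)

d4 = 5/12
d5 = 5/12
d6 = 13/12
d7 = 20/3
d8 = 13/4
endpoint = (-85/12, 67/12)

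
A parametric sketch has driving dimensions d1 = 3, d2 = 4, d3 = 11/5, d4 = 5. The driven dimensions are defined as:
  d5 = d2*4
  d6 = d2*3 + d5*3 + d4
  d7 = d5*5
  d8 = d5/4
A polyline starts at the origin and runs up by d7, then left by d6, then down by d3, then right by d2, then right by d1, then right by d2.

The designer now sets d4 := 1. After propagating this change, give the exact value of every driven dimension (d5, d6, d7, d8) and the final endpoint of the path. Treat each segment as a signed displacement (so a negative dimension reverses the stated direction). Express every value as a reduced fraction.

d5 = 16
d6 = 61
d7 = 80
d8 = 4
endpoint = (-50, 389/5)

Apply edit: d4 := 1
  d5 = d2*4 = 16
  d6 = d2*3 + d5*3 + d4 = 61
  d7 = d5*5 = 80
  d8 = d5/4 = 4
Walk from origin (0, 0):
  seg 1: up by d7 = 80 → (0, 80)
  seg 2: left by d6 = 61 → (-61, 80)
  seg 3: down by d3 = 11/5 → (-61, 389/5)
  seg 4: right by d2 = 4 → (-57, 389/5)
  seg 5: right by d1 = 3 → (-54, 389/5)
  seg 6: right by d2 = 4 → (-50, 389/5)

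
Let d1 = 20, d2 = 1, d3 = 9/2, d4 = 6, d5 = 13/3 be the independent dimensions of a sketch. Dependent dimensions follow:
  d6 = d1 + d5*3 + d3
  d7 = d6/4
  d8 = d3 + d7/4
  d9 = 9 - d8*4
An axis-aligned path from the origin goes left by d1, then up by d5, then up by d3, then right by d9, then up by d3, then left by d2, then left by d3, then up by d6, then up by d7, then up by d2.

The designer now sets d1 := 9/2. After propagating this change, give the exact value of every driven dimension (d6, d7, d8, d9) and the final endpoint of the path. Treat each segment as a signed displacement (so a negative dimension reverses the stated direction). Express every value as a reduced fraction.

Apply edit: d1 := 9/2
  d6 = d1 + d5*3 + d3 = 22
  d7 = d6/4 = 11/2
  d8 = d3 + d7/4 = 47/8
  d9 = 9 - d8*4 = -29/2
Walk from origin (0, 0):
  seg 1: left by d1 = 9/2 → (-9/2, 0)
  seg 2: up by d5 = 13/3 → (-9/2, 13/3)
  seg 3: up by d3 = 9/2 → (-9/2, 53/6)
  seg 4: right by d9 = -29/2 → (-19, 53/6)
  seg 5: up by d3 = 9/2 → (-19, 40/3)
  seg 6: left by d2 = 1 → (-20, 40/3)
  seg 7: left by d3 = 9/2 → (-49/2, 40/3)
  seg 8: up by d6 = 22 → (-49/2, 106/3)
  seg 9: up by d7 = 11/2 → (-49/2, 245/6)
  seg 10: up by d2 = 1 → (-49/2, 251/6)

d6 = 22
d7 = 11/2
d8 = 47/8
d9 = -29/2
endpoint = (-49/2, 251/6)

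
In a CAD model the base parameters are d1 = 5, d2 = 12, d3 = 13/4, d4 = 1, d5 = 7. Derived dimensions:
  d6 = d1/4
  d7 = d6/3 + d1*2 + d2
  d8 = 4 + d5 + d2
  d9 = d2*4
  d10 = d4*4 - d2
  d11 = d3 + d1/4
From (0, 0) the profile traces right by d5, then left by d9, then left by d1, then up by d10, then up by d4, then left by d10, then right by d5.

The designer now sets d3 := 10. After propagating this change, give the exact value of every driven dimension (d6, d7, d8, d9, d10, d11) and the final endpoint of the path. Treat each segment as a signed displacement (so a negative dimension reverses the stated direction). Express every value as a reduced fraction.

Apply edit: d3 := 10
  d6 = d1/4 = 5/4
  d7 = d6/3 + d1*2 + d2 = 269/12
  d8 = 4 + d5 + d2 = 23
  d9 = d2*4 = 48
  d10 = d4*4 - d2 = -8
  d11 = d3 + d1/4 = 45/4
Walk from origin (0, 0):
  seg 1: right by d5 = 7 → (7, 0)
  seg 2: left by d9 = 48 → (-41, 0)
  seg 3: left by d1 = 5 → (-46, 0)
  seg 4: up by d10 = -8 → (-46, -8)
  seg 5: up by d4 = 1 → (-46, -7)
  seg 6: left by d10 = -8 → (-38, -7)
  seg 7: right by d5 = 7 → (-31, -7)

d6 = 5/4
d7 = 269/12
d8 = 23
d9 = 48
d10 = -8
d11 = 45/4
endpoint = (-31, -7)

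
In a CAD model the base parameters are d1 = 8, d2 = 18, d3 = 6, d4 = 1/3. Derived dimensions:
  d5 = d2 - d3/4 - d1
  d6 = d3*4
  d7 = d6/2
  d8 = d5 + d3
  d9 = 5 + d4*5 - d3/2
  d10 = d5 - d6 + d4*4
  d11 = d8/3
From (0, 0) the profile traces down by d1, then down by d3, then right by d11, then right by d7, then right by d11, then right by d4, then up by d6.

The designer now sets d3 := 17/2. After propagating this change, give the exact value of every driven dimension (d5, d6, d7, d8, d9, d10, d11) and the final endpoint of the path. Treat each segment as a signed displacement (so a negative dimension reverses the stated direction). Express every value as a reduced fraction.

d5 = 63/8
d6 = 34
d7 = 17
d8 = 131/8
d9 = 29/12
d10 = -595/24
d11 = 131/24
endpoint = (113/4, 35/2)

Apply edit: d3 := 17/2
  d5 = d2 - d3/4 - d1 = 63/8
  d6 = d3*4 = 34
  d7 = d6/2 = 17
  d8 = d5 + d3 = 131/8
  d9 = 5 + d4*5 - d3/2 = 29/12
  d10 = d5 - d6 + d4*4 = -595/24
  d11 = d8/3 = 131/24
Walk from origin (0, 0):
  seg 1: down by d1 = 8 → (0, -8)
  seg 2: down by d3 = 17/2 → (0, -33/2)
  seg 3: right by d11 = 131/24 → (131/24, -33/2)
  seg 4: right by d7 = 17 → (539/24, -33/2)
  seg 5: right by d11 = 131/24 → (335/12, -33/2)
  seg 6: right by d4 = 1/3 → (113/4, -33/2)
  seg 7: up by d6 = 34 → (113/4, 35/2)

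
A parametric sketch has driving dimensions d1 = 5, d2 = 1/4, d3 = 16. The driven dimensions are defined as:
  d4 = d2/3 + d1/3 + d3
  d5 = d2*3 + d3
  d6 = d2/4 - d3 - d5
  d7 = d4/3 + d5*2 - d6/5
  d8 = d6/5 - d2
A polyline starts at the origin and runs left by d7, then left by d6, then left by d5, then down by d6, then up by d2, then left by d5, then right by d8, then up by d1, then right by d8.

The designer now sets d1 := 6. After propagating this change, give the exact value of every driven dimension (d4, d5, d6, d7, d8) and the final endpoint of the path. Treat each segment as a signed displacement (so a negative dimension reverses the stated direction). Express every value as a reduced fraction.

d4 = 217/12
d5 = 67/4
d6 = -523/16
d7 = 33167/720
d8 = -543/80
endpoint = (-21763/360, 623/16)

Apply edit: d1 := 6
  d4 = d2/3 + d1/3 + d3 = 217/12
  d5 = d2*3 + d3 = 67/4
  d6 = d2/4 - d3 - d5 = -523/16
  d7 = d4/3 + d5*2 - d6/5 = 33167/720
  d8 = d6/5 - d2 = -543/80
Walk from origin (0, 0):
  seg 1: left by d7 = 33167/720 → (-33167/720, 0)
  seg 2: left by d6 = -523/16 → (-602/45, 0)
  seg 3: left by d5 = 67/4 → (-5423/180, 0)
  seg 4: down by d6 = -523/16 → (-5423/180, 523/16)
  seg 5: up by d2 = 1/4 → (-5423/180, 527/16)
  seg 6: left by d5 = 67/4 → (-4219/90, 527/16)
  seg 7: right by d8 = -543/80 → (-38639/720, 527/16)
  seg 8: up by d1 = 6 → (-38639/720, 623/16)
  seg 9: right by d8 = -543/80 → (-21763/360, 623/16)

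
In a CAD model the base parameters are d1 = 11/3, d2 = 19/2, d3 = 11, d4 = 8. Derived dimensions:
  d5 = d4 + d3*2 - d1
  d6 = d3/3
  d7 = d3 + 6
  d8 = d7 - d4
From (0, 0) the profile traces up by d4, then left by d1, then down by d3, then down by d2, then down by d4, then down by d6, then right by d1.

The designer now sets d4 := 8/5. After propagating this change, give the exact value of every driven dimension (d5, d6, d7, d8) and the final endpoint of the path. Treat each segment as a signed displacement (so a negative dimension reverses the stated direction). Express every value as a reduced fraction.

d5 = 299/15
d6 = 11/3
d7 = 17
d8 = 77/5
endpoint = (0, -145/6)

Apply edit: d4 := 8/5
  d5 = d4 + d3*2 - d1 = 299/15
  d6 = d3/3 = 11/3
  d7 = d3 + 6 = 17
  d8 = d7 - d4 = 77/5
Walk from origin (0, 0):
  seg 1: up by d4 = 8/5 → (0, 8/5)
  seg 2: left by d1 = 11/3 → (-11/3, 8/5)
  seg 3: down by d3 = 11 → (-11/3, -47/5)
  seg 4: down by d2 = 19/2 → (-11/3, -189/10)
  seg 5: down by d4 = 8/5 → (-11/3, -41/2)
  seg 6: down by d6 = 11/3 → (-11/3, -145/6)
  seg 7: right by d1 = 11/3 → (0, -145/6)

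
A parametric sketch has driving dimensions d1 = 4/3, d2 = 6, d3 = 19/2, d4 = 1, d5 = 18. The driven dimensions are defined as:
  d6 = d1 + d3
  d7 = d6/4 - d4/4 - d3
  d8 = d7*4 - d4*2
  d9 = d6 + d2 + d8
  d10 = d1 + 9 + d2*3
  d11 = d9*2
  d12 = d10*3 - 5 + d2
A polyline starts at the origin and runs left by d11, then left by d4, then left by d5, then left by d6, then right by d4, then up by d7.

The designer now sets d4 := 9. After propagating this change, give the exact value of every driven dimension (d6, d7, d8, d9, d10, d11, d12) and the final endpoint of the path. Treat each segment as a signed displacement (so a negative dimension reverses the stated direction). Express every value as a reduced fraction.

d6 = 65/6
d7 = -217/24
d8 = -325/6
d9 = -112/3
d10 = 85/3
d11 = -224/3
d12 = 86
endpoint = (275/6, -217/24)

Apply edit: d4 := 9
  d6 = d1 + d3 = 65/6
  d7 = d6/4 - d4/4 - d3 = -217/24
  d8 = d7*4 - d4*2 = -325/6
  d9 = d6 + d2 + d8 = -112/3
  d10 = d1 + 9 + d2*3 = 85/3
  d11 = d9*2 = -224/3
  d12 = d10*3 - 5 + d2 = 86
Walk from origin (0, 0):
  seg 1: left by d11 = -224/3 → (224/3, 0)
  seg 2: left by d4 = 9 → (197/3, 0)
  seg 3: left by d5 = 18 → (143/3, 0)
  seg 4: left by d6 = 65/6 → (221/6, 0)
  seg 5: right by d4 = 9 → (275/6, 0)
  seg 6: up by d7 = -217/24 → (275/6, -217/24)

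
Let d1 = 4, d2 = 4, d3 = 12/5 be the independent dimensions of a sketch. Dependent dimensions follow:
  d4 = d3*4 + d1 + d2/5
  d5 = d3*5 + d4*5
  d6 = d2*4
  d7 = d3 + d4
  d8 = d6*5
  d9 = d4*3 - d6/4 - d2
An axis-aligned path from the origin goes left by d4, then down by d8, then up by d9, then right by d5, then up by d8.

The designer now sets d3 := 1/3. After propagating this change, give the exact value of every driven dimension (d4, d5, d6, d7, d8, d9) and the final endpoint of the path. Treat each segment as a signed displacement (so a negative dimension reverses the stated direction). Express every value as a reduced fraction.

d4 = 92/15
d5 = 97/3
d6 = 16
d7 = 97/15
d8 = 80
d9 = 52/5
endpoint = (131/5, 52/5)

Apply edit: d3 := 1/3
  d4 = d3*4 + d1 + d2/5 = 92/15
  d5 = d3*5 + d4*5 = 97/3
  d6 = d2*4 = 16
  d7 = d3 + d4 = 97/15
  d8 = d6*5 = 80
  d9 = d4*3 - d6/4 - d2 = 52/5
Walk from origin (0, 0):
  seg 1: left by d4 = 92/15 → (-92/15, 0)
  seg 2: down by d8 = 80 → (-92/15, -80)
  seg 3: up by d9 = 52/5 → (-92/15, -348/5)
  seg 4: right by d5 = 97/3 → (131/5, -348/5)
  seg 5: up by d8 = 80 → (131/5, 52/5)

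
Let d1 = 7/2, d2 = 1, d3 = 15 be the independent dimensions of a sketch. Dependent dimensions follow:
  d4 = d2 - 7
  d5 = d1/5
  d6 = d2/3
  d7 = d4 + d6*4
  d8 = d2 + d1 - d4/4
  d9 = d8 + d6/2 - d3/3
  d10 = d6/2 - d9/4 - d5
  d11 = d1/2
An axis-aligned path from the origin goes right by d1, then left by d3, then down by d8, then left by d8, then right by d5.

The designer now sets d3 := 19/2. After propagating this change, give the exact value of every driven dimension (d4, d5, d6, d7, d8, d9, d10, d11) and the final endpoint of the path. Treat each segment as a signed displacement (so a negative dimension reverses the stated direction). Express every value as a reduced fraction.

Apply edit: d3 := 19/2
  d4 = d2 - 7 = -6
  d5 = d1/5 = 7/10
  d6 = d2/3 = 1/3
  d7 = d4 + d6*4 = -14/3
  d8 = d2 + d1 - d4/4 = 6
  d9 = d8 + d6/2 - d3/3 = 3
  d10 = d6/2 - d9/4 - d5 = -77/60
  d11 = d1/2 = 7/4
Walk from origin (0, 0):
  seg 1: right by d1 = 7/2 → (7/2, 0)
  seg 2: left by d3 = 19/2 → (-6, 0)
  seg 3: down by d8 = 6 → (-6, -6)
  seg 4: left by d8 = 6 → (-12, -6)
  seg 5: right by d5 = 7/10 → (-113/10, -6)

d4 = -6
d5 = 7/10
d6 = 1/3
d7 = -14/3
d8 = 6
d9 = 3
d10 = -77/60
d11 = 7/4
endpoint = (-113/10, -6)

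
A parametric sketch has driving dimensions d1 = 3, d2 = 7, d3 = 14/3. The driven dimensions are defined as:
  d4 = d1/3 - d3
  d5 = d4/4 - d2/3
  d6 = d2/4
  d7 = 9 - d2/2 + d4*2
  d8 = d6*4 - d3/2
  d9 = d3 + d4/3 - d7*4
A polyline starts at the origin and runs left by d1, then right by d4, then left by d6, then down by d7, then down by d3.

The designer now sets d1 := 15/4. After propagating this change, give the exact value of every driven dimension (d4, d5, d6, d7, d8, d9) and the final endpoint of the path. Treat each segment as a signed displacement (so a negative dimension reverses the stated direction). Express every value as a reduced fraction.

Apply edit: d1 := 15/4
  d4 = d1/3 - d3 = -41/12
  d5 = d4/4 - d2/3 = -51/16
  d6 = d2/4 = 7/4
  d7 = 9 - d2/2 + d4*2 = -4/3
  d8 = d6*4 - d3/2 = 14/3
  d9 = d3 + d4/3 - d7*4 = 319/36
Walk from origin (0, 0):
  seg 1: left by d1 = 15/4 → (-15/4, 0)
  seg 2: right by d4 = -41/12 → (-43/6, 0)
  seg 3: left by d6 = 7/4 → (-107/12, 0)
  seg 4: down by d7 = -4/3 → (-107/12, 4/3)
  seg 5: down by d3 = 14/3 → (-107/12, -10/3)

d4 = -41/12
d5 = -51/16
d6 = 7/4
d7 = -4/3
d8 = 14/3
d9 = 319/36
endpoint = (-107/12, -10/3)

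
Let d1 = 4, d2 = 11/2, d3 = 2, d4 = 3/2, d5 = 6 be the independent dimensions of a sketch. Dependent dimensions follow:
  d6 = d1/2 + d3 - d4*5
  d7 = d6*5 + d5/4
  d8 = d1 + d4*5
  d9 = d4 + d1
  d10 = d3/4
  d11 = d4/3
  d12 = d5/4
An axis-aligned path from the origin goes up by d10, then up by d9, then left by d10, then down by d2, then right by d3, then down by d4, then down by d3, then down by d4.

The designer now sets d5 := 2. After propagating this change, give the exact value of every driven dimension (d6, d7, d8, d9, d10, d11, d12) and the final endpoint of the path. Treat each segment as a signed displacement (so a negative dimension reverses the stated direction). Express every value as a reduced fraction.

d6 = -7/2
d7 = -17
d8 = 23/2
d9 = 11/2
d10 = 1/2
d11 = 1/2
d12 = 1/2
endpoint = (3/2, -9/2)

Apply edit: d5 := 2
  d6 = d1/2 + d3 - d4*5 = -7/2
  d7 = d6*5 + d5/4 = -17
  d8 = d1 + d4*5 = 23/2
  d9 = d4 + d1 = 11/2
  d10 = d3/4 = 1/2
  d11 = d4/3 = 1/2
  d12 = d5/4 = 1/2
Walk from origin (0, 0):
  seg 1: up by d10 = 1/2 → (0, 1/2)
  seg 2: up by d9 = 11/2 → (0, 6)
  seg 3: left by d10 = 1/2 → (-1/2, 6)
  seg 4: down by d2 = 11/2 → (-1/2, 1/2)
  seg 5: right by d3 = 2 → (3/2, 1/2)
  seg 6: down by d4 = 3/2 → (3/2, -1)
  seg 7: down by d3 = 2 → (3/2, -3)
  seg 8: down by d4 = 3/2 → (3/2, -9/2)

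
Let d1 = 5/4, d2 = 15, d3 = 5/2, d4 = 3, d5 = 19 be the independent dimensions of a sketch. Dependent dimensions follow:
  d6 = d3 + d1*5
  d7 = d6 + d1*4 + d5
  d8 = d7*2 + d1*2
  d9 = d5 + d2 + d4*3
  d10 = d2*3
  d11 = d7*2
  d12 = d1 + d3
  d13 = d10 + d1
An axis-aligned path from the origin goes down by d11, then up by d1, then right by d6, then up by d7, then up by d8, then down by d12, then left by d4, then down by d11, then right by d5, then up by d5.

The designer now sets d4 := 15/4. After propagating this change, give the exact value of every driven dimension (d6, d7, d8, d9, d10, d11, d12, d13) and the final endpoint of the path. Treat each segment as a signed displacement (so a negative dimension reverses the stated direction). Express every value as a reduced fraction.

Apply edit: d4 := 15/4
  d6 = d3 + d1*5 = 35/4
  d7 = d6 + d1*4 + d5 = 131/4
  d8 = d7*2 + d1*2 = 68
  d9 = d5 + d2 + d4*3 = 181/4
  d10 = d2*3 = 45
  d11 = d7*2 = 131/2
  d12 = d1 + d3 = 15/4
  d13 = d10 + d1 = 185/4
Walk from origin (0, 0):
  seg 1: down by d11 = 131/2 → (0, -131/2)
  seg 2: up by d1 = 5/4 → (0, -257/4)
  seg 3: right by d6 = 35/4 → (35/4, -257/4)
  seg 4: up by d7 = 131/4 → (35/4, -63/2)
  seg 5: up by d8 = 68 → (35/4, 73/2)
  seg 6: down by d12 = 15/4 → (35/4, 131/4)
  seg 7: left by d4 = 15/4 → (5, 131/4)
  seg 8: down by d11 = 131/2 → (5, -131/4)
  seg 9: right by d5 = 19 → (24, -131/4)
  seg 10: up by d5 = 19 → (24, -55/4)

d6 = 35/4
d7 = 131/4
d8 = 68
d9 = 181/4
d10 = 45
d11 = 131/2
d12 = 15/4
d13 = 185/4
endpoint = (24, -55/4)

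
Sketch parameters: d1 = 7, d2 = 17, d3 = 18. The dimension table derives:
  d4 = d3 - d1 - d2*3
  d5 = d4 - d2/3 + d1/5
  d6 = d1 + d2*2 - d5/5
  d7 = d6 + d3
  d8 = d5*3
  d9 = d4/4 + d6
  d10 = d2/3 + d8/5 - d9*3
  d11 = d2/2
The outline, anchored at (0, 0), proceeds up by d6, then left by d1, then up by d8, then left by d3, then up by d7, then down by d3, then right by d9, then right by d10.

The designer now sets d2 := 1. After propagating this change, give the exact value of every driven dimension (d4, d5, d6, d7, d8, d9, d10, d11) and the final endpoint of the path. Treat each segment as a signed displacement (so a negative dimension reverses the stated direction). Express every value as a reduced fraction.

d4 = 8
d5 = 136/15
d6 = 539/75
d7 = 1889/75
d8 = 136/5
d9 = 689/75
d10 = -1634/75
d11 = 1/2
endpoint = (-188/5, 3118/75)

Apply edit: d2 := 1
  d4 = d3 - d1 - d2*3 = 8
  d5 = d4 - d2/3 + d1/5 = 136/15
  d6 = d1 + d2*2 - d5/5 = 539/75
  d7 = d6 + d3 = 1889/75
  d8 = d5*3 = 136/5
  d9 = d4/4 + d6 = 689/75
  d10 = d2/3 + d8/5 - d9*3 = -1634/75
  d11 = d2/2 = 1/2
Walk from origin (0, 0):
  seg 1: up by d6 = 539/75 → (0, 539/75)
  seg 2: left by d1 = 7 → (-7, 539/75)
  seg 3: up by d8 = 136/5 → (-7, 2579/75)
  seg 4: left by d3 = 18 → (-25, 2579/75)
  seg 5: up by d7 = 1889/75 → (-25, 4468/75)
  seg 6: down by d3 = 18 → (-25, 3118/75)
  seg 7: right by d9 = 689/75 → (-1186/75, 3118/75)
  seg 8: right by d10 = -1634/75 → (-188/5, 3118/75)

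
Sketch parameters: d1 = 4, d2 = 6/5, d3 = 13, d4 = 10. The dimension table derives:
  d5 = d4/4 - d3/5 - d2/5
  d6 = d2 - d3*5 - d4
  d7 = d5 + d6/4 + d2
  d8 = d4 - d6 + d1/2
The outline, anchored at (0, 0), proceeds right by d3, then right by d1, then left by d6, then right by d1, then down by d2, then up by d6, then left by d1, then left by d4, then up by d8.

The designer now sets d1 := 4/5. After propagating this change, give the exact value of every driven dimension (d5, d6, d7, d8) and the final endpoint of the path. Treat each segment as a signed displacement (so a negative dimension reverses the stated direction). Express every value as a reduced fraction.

d5 = -17/50
d6 = -369/5
d7 = -1759/100
d8 = 421/5
endpoint = (388/5, 46/5)

Apply edit: d1 := 4/5
  d5 = d4/4 - d3/5 - d2/5 = -17/50
  d6 = d2 - d3*5 - d4 = -369/5
  d7 = d5 + d6/4 + d2 = -1759/100
  d8 = d4 - d6 + d1/2 = 421/5
Walk from origin (0, 0):
  seg 1: right by d3 = 13 → (13, 0)
  seg 2: right by d1 = 4/5 → (69/5, 0)
  seg 3: left by d6 = -369/5 → (438/5, 0)
  seg 4: right by d1 = 4/5 → (442/5, 0)
  seg 5: down by d2 = 6/5 → (442/5, -6/5)
  seg 6: up by d6 = -369/5 → (442/5, -75)
  seg 7: left by d1 = 4/5 → (438/5, -75)
  seg 8: left by d4 = 10 → (388/5, -75)
  seg 9: up by d8 = 421/5 → (388/5, 46/5)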